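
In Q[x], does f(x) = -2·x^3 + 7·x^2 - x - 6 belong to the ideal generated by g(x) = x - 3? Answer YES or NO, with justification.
YES

In Q[x] the ideal (g) consists of all multiples of g, so f ∈ (g) iff g | f, i.e. iff the remainder of f on division by g is 0. Divide f by g (g is monic, so eliminate the leading term of the running remainder at each step):
  leading term -2·x^3: subtract (-2·x^2)·g(x) = -2·x^3 + 6·x^2, leaving x^2 - x - 6
  leading term x^2: subtract (x)·g(x) = x^2 - 3·x, leaving 2·x - 6
  leading term 2·x: subtract (2)·g(x) = 2·x - 6, leaving 0
The remainder is 0, so f(x) = g(x) · h(x) with h(x) = -2·x^2 + x + 2. Hence g | f, i.e. f ∈ (g).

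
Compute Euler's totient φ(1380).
φ is multiplicative, with φ(p^e) = p^e − p^(e−1). Factorise 1380 = 2^2 · 3 · 5 · 23. Then
  φ(1380) = (2^2 − 2^1) · (3 − 1) · (5 − 1) · (23 − 1) = 2 · 2 · 4 · 22 = 352.

Final answer: φ(1380) = 352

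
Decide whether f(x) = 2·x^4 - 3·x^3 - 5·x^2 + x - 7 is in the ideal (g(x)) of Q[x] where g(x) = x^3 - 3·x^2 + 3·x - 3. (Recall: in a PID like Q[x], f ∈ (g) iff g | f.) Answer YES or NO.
NO

In Q[x] the ideal (g) consists of all multiples of g, so f ∈ (g) iff g | f, i.e. iff the remainder of f on division by g is 0. Divide f by g (g is monic, so eliminate the leading term of the running remainder at each step):
  leading term 2·x^4: subtract (2·x)·g(x) = 2·x^4 - 6·x^3 + 6·x^2 - 6·x, leaving 3·x^3 - 11·x^2 + 7·x - 7
  leading term 3·x^3: subtract (3)·g(x) = 3·x^3 - 9·x^2 + 9·x - 9, leaving -2·x^2 - 2·x + 2
The remainder r(x) = -2·x^2 - 2·x + 2 ≠ 0 (and deg r < deg g), so g ∤ f, i.e. f ∉ (g).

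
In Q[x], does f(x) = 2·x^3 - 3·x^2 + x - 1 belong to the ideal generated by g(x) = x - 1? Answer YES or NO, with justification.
NO

In Q[x] the ideal (g) consists of all multiples of g, so f ∈ (g) iff g | f, i.e. iff the remainder of f on division by g is 0. Divide f by g (g is monic, so eliminate the leading term of the running remainder at each step):
  leading term 2·x^3: subtract (2·x^2)·g(x) = 2·x^3 - 2·x^2, leaving -x^2 + x - 1
  leading term -x^2: subtract (-x)·g(x) = -x^2 + x, leaving -1
The remainder r(x) = -1 ≠ 0 (and deg r < deg g), so g ∤ f, i.e. f ∉ (g).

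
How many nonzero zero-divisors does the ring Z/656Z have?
In Z/656Z each nonzero element is either a unit (gcd with 656 is 1) or a zero-divisor (gcd > 1). The number of units is φ(656): factorise 656 = 2^4 · 41, so φ(656) = (2^4 − 2^3) · (41 − 1) = 8 · 40 = 320. The nonzero elements number 656 − 1 = 655. Hence the nonzero zero-divisors number 655 − 320 = 335.

Final answer: Z/656Z has 335 nonzero zero-divisors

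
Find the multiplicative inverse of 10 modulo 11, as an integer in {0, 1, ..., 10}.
10^(−1) ≡ 10 (mod 11)

Apply the extended Euclidean algorithm to (11, 10), tracking rows (r, s, t) with s·11 + t·10 = r. Each division r_prev = q·r_cur + r_new produces the new row as (previous row) − q·(current row):
  row A: (11, 1, 0)   [1·11 + 0·10 = 11]
  row B: (10, 0, 1)   [0·11 + 1·10 = 10]
  11 = 1·10 + 1   → row C = row A − 1·row B = (1, 1, −1)   [check: 1·11 − 1·10 = 1]
  10 = 10·1 + 0   → remainder 0, stop. gcd = 1 (last nonzero row C).
The gcd is 1, so 10 is invertible mod 11. The last nonzero row gives 1·11 − 1·10 = 1, so t = −1. So 10^(−1) ≡ −1 ≡ 10 (mod 11). Verify: 10 · 10 = 100 ≡ 1 (mod 11). ✓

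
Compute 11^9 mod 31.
23

Use repeated squaring. Binary(9) = 1001. Walk through the bits of the exponent 9 left-to-right: at each bit after the leading one, square the running value, then multiply by 11 if the bit is 1 (always reducing mod 31):
  bit 1 = 1 (leading): start with 11.
  bit 2 = 0: square 11^2 = 121 ≡ 28 (mod 31).
  bit 3 = 0: square 28^2 = 784 ≡ 9 (mod 31).
  bit 4 = 1: square 9^2 = 81 ≡ 19; bit is 1, so multiply 19·11 = 209 ≡ 23 (mod 31).
Final value: 11^9 ≡ 23 (mod 31).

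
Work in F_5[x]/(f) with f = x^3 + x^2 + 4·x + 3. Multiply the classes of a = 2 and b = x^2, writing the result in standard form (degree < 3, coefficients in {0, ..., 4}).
a · b ≡ 2·x^2 (mod f(x))

Multiply as integer polynomials: a · b = 2·x^2. Reducing coefficients mod 5: a · b ≡ 2·x^2. This already has degree < 3, so no reduction by f is needed. Hence a · b ≡ 2·x^2 in F_5[x]/(f).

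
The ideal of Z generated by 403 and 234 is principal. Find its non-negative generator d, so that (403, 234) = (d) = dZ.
(403, 234) = (13); d = 13

In the PID Z, (a, b) is generated by gcd(a, b). Compute gcd(403, 234) with the extended Euclidean algorithm, tracking rows (r, s, t) with s·403 + t·234 = r:
  row A: (403, 1, 0)   [1·403 + 0·234 = 403]
  row B: (234, 0, 1)   [0·403 + 1·234 = 234]
  403 = 1·234 + 169   → row C = row A − 1·row B = (169, 1, −1)   [check: 1·403 − 1·234 = 169]
  234 = 1·169 + 65   → row D = row B − 1·row C = (65, −1, 2)   [check: −1·403 + 2·234 = 65]
  169 = 2·65 + 39   → row E = row C − 2·row D = (39, 3, −5)   [check: 3·403 − 5·234 = 39]
  65 = 1·39 + 26   → row F = row D − 1·row E = (26, −4, 7)   [check: −4·403 + 7·234 = 26]
  39 = 1·26 + 13   → row G = row E − 1·row F = (13, 7, −12)   [check: 7·403 − 12·234 = 13]
  26 = 2·13 + 0   → remainder 0, stop. gcd = 13 (last nonzero row G).
So gcd(403, 234) = 13, with Bézout identity 7·403 − 12·234 = 13. Containment (⊇): the Bézout identity exhibits 13 as an element of (403, 234), giving (13) ⊆ (403, 234). Containment (⊆): since 13 | 403 and 13 | 234 (403 = 13·31, 234 = 13·18), every Z-linear combination of 403 and 234 is divisible by 13, so (403, 234) ⊆ (13). Therefore (403, 234) = (13), d = 13.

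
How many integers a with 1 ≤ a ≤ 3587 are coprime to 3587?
3360

The number of a ∈ {1, ..., 3587} with gcd(a, 3587) = 1 is by definition Euler's totient φ(3587). φ is multiplicative, with φ(p^e) = p^e − p^(e−1). Factorise 3587 = 17 · 211. Then
  φ(3587) = (17 − 1) · (211 − 1) = 16 · 210 = 3360.
So there are 3360 such integers.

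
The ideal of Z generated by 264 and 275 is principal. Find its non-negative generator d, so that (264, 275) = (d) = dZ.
In the PID Z, (a, b) is generated by gcd(a, b). Compute gcd(275, 264) with the extended Euclidean algorithm, tracking rows (r, s, t) with s·275 + t·264 = r:
  row A: (275, 1, 0)   [1·275 + 0·264 = 275]
  row B: (264, 0, 1)   [0·275 + 1·264 = 264]
  275 = 1·264 + 11   → row C = row A − 1·row B = (11, 1, −1)   [check: 1·275 − 1·264 = 11]
  264 = 24·11 + 0   → remainder 0, stop. gcd = 11 (last nonzero row C).
So gcd(264, 275) = 11, with Bézout identity 1·275 − 1·264 = 11. Containment (⊇): the Bézout identity exhibits 11 as an element of (264, 275), giving (11) ⊆ (264, 275). Containment (⊆): since 11 | 264 and 11 | 275 (264 = 11·24, 275 = 11·25), every Z-linear combination of 264 and 275 is divisible by 11, so (264, 275) ⊆ (11). Therefore (264, 275) = (11), d = 11.

Final answer: (264, 275) = (11); d = 11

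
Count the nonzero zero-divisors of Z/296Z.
Z/296Z has 151 nonzero zero-divisors

In Z/296Z each nonzero element is either a unit (gcd with 296 is 1) or a zero-divisor (gcd > 1). The number of units is φ(296): factorise 296 = 2^3 · 37, so φ(296) = (2^3 − 2^2) · (37 − 1) = 4 · 36 = 144. The nonzero elements number 296 − 1 = 295. Hence the nonzero zero-divisors number 295 − 144 = 151.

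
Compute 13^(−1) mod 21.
Apply the extended Euclidean algorithm to (21, 13), tracking rows (r, s, t) with s·21 + t·13 = r. Each division r_prev = q·r_cur + r_new produces the new row as (previous row) − q·(current row):
  row A: (21, 1, 0)   [1·21 + 0·13 = 21]
  row B: (13, 0, 1)   [0·21 + 1·13 = 13]
  21 = 1·13 + 8   → row C = row A − 1·row B = (8, 1, −1)   [check: 1·21 − 1·13 = 8]
  13 = 1·8 + 5   → row D = row B − 1·row C = (5, −1, 2)   [check: −1·21 + 2·13 = 5]
  8 = 1·5 + 3   → row E = row C − 1·row D = (3, 2, −3)   [check: 2·21 − 3·13 = 3]
  5 = 1·3 + 2   → row F = row D − 1·row E = (2, −3, 5)   [check: −3·21 + 5·13 = 2]
  3 = 1·2 + 1   → row G = row E − 1·row F = (1, 5, −8)   [check: 5·21 − 8·13 = 1]
  2 = 2·1 + 0   → remainder 0, stop. gcd = 1 (last nonzero row G).
The gcd is 1, so 13 is invertible mod 21. The last nonzero row gives 5·21 − 8·13 = 1, so t = −8. So 13^(−1) ≡ −8 ≡ 13 (mod 21). Verify: 13 · 13 = 169 ≡ 1 (mod 21). ✓

Final answer: 13^(−1) ≡ 13 (mod 21)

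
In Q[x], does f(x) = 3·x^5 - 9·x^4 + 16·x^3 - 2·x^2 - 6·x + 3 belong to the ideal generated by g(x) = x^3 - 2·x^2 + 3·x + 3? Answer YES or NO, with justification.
YES

In Q[x] the ideal (g) consists of all multiples of g, so f ∈ (g) iff g | f, i.e. iff the remainder of f on division by g is 0. Divide f by g (g is monic, so eliminate the leading term of the running remainder at each step):
  leading term 3·x^5: subtract (3·x^2)·g(x) = 3·x^5 - 6·x^4 + 9·x^3 + 9·x^2, leaving -3·x^4 + 7·x^3 - 11·x^2 - 6·x + 3
  leading term -3·x^4: subtract (-3·x)·g(x) = -3·x^4 + 6·x^3 - 9·x^2 - 9·x, leaving x^3 - 2·x^2 + 3·x + 3
  leading term x^3: subtract (1)·g(x) = x^3 - 2·x^2 + 3·x + 3, leaving 0
The remainder is 0, so f(x) = g(x) · h(x) with h(x) = 3·x^2 - 3·x + 1. Hence g | f, i.e. f ∈ (g).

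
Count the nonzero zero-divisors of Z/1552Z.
Z/1552Z has 783 nonzero zero-divisors

In Z/1552Z each nonzero element is either a unit (gcd with 1552 is 1) or a zero-divisor (gcd > 1). The number of units is φ(1552): factorise 1552 = 2^4 · 97, so φ(1552) = (2^4 − 2^3) · (97 − 1) = 8 · 96 = 768. The nonzero elements number 1552 − 1 = 1551. Hence the nonzero zero-divisors number 1551 − 768 = 783.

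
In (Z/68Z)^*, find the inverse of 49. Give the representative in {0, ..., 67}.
49^(−1) ≡ 25 (mod 68)

Apply the extended Euclidean algorithm to (68, 49), tracking rows (r, s, t) with s·68 + t·49 = r. Each division r_prev = q·r_cur + r_new produces the new row as (previous row) − q·(current row):
  row A: (68, 1, 0)   [1·68 + 0·49 = 68]
  row B: (49, 0, 1)   [0·68 + 1·49 = 49]
  68 = 1·49 + 19   → row C = row A − 1·row B = (19, 1, −1)   [check: 1·68 − 1·49 = 19]
  49 = 2·19 + 11   → row D = row B − 2·row C = (11, −2, 3)   [check: −2·68 + 3·49 = 11]
  19 = 1·11 + 8   → row E = row C − 1·row D = (8, 3, −4)   [check: 3·68 − 4·49 = 8]
  11 = 1·8 + 3   → row F = row D − 1·row E = (3, −5, 7)   [check: −5·68 + 7·49 = 3]
  8 = 2·3 + 2   → row G = row E − 2·row F = (2, 13, −18)   [check: 13·68 − 18·49 = 2]
  3 = 1·2 + 1   → row H = row F − 1·row G = (1, −18, 25)   [check: −18·68 + 25·49 = 1]
  2 = 2·1 + 0   → remainder 0, stop. gcd = 1 (last nonzero row H).
The gcd is 1, so 49 is invertible mod 68. The last nonzero row gives −18·68 + 25·49 = 1, so t = 25. So 49^(−1) ≡ 25 (mod 68). Verify: 49 · 25 = 1225 ≡ 1 (mod 68). ✓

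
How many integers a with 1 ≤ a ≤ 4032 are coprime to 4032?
1152

The number of a ∈ {1, ..., 4032} with gcd(a, 4032) = 1 is by definition Euler's totient φ(4032). φ is multiplicative, with φ(p^e) = p^e − p^(e−1). Factorise 4032 = 2^6 · 3^2 · 7. Then
  φ(4032) = (2^6 − 2^5) · (3^2 − 3^1) · (7 − 1) = 32 · 6 · 6 = 1152.
So there are 1152 such integers.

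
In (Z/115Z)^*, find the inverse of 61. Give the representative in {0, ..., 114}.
61^(−1) ≡ 66 (mod 115)

Apply the extended Euclidean algorithm to (115, 61), tracking rows (r, s, t) with s·115 + t·61 = r. Each division r_prev = q·r_cur + r_new produces the new row as (previous row) − q·(current row):
  row A: (115, 1, 0)   [1·115 + 0·61 = 115]
  row B: (61, 0, 1)   [0·115 + 1·61 = 61]
  115 = 1·61 + 54   → row C = row A − 1·row B = (54, 1, −1)   [check: 1·115 − 1·61 = 54]
  61 = 1·54 + 7   → row D = row B − 1·row C = (7, −1, 2)   [check: −1·115 + 2·61 = 7]
  54 = 7·7 + 5   → row E = row C − 7·row D = (5, 8, −15)   [check: 8·115 − 15·61 = 5]
  7 = 1·5 + 2   → row F = row D − 1·row E = (2, −9, 17)   [check: −9·115 + 17·61 = 2]
  5 = 2·2 + 1   → row G = row E − 2·row F = (1, 26, −49)   [check: 26·115 − 49·61 = 1]
  2 = 2·1 + 0   → remainder 0, stop. gcd = 1 (last nonzero row G).
The gcd is 1, so 61 is invertible mod 115. The last nonzero row gives 26·115 − 49·61 = 1, so t = −49. So 61^(−1) ≡ −49 ≡ 66 (mod 115). Verify: 61 · 66 = 4026 ≡ 1 (mod 115). ✓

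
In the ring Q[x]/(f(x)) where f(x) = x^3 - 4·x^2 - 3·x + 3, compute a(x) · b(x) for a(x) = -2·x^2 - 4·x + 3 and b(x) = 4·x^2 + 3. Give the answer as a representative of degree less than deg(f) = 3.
a · b ≡ -210·x^2 - 132·x + 153 (mod f(x))

First multiply in Q[x] without reducing: a · b = -8·x^4 - 16·x^3 + 6·x^2 - 12·x + 9. Now divide by f(x) = x^3 - 4·x^2 - 3·x + 3, eliminating the leading term at each step:
  leading term -8·x^4: subtract (-8·x)·f(x) = -8·x^4 + 32·x^3 + 24·x^2 - 24·x, leaving -48·x^3 - 18·x^2 + 12·x + 9
  leading term -48·x^3: subtract (-48)·f(x) = -48·x^3 + 192·x^2 + 144·x - 144, leaving -210·x^2 - 132·x + 153
The degree is now < 3, so this is the remainder. Hence a · b ≡ -210·x^2 - 132·x + 153 in Q[x]/(f).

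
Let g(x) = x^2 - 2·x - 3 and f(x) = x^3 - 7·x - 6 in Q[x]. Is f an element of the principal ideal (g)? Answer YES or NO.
YES

In Q[x] the ideal (g) consists of all multiples of g, so f ∈ (g) iff g | f, i.e. iff the remainder of f on division by g is 0. Divide f by g (g is monic, so eliminate the leading term of the running remainder at each step):
  leading term x^3: subtract (x)·g(x) = x^3 - 2·x^2 - 3·x, leaving 2·x^2 - 4·x - 6
  leading term 2·x^2: subtract (2)·g(x) = 2·x^2 - 4·x - 6, leaving 0
The remainder is 0, so f(x) = g(x) · h(x) with h(x) = x + 2. Hence g | f, i.e. f ∈ (g).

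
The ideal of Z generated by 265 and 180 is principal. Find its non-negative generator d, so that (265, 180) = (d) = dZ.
In the PID Z, (a, b) is generated by gcd(a, b). Compute gcd(265, 180) with the extended Euclidean algorithm, tracking rows (r, s, t) with s·265 + t·180 = r:
  row A: (265, 1, 0)   [1·265 + 0·180 = 265]
  row B: (180, 0, 1)   [0·265 + 1·180 = 180]
  265 = 1·180 + 85   → row C = row A − 1·row B = (85, 1, −1)   [check: 1·265 − 1·180 = 85]
  180 = 2·85 + 10   → row D = row B − 2·row C = (10, −2, 3)   [check: −2·265 + 3·180 = 10]
  85 = 8·10 + 5   → row E = row C − 8·row D = (5, 17, −25)   [check: 17·265 − 25·180 = 5]
  10 = 2·5 + 0   → remainder 0, stop. gcd = 5 (last nonzero row E).
So gcd(265, 180) = 5, with Bézout identity 17·265 − 25·180 = 5. Containment (⊇): the Bézout identity exhibits 5 as an element of (265, 180), giving (5) ⊆ (265, 180). Containment (⊆): since 5 | 265 and 5 | 180 (265 = 5·53, 180 = 5·36), every Z-linear combination of 265 and 180 is divisible by 5, so (265, 180) ⊆ (5). Therefore (265, 180) = (5), d = 5.

Final answer: (265, 180) = (5); d = 5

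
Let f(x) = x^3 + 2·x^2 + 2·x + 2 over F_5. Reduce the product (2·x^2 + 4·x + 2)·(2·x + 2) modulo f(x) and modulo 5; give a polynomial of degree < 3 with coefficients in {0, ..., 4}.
a · b ≡ 4·x^2 + 4·x + 1 (mod f(x))

Multiply as integer polynomials: a · b = 4·x^3 + 12·x^2 + 12·x + 4. Reducing coefficients mod 5: a · b ≡ 4·x^3 + 2·x^2 + 2·x + 4. Now divide by f(x) = x^3 + 2·x^2 + 2·x + 2 in F_5[x], eliminating the leading term at each step:
  leading term 4·x^3: subtract (4)·f(x) = 4·x^3 + 3·x^2 + 3·x + 3, leaving 4·x^2 + 4·x + 1 (coefficients mod 5)
The degree is now < 3, so this is the remainder. Hence a · b ≡ 4·x^2 + 4·x + 1 in F_5[x]/(f).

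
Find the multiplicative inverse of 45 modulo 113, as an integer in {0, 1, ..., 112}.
45^(−1) ≡ 108 (mod 113)

Apply the extended Euclidean algorithm to (113, 45), tracking rows (r, s, t) with s·113 + t·45 = r. Each division r_prev = q·r_cur + r_new produces the new row as (previous row) − q·(current row):
  row A: (113, 1, 0)   [1·113 + 0·45 = 113]
  row B: (45, 0, 1)   [0·113 + 1·45 = 45]
  113 = 2·45 + 23   → row C = row A − 2·row B = (23, 1, −2)   [check: 1·113 − 2·45 = 23]
  45 = 1·23 + 22   → row D = row B − 1·row C = (22, −1, 3)   [check: −1·113 + 3·45 = 22]
  23 = 1·22 + 1   → row E = row C − 1·row D = (1, 2, −5)   [check: 2·113 − 5·45 = 1]
  22 = 22·1 + 0   → remainder 0, stop. gcd = 1 (last nonzero row E).
The gcd is 1, so 45 is invertible mod 113. The last nonzero row gives 2·113 − 5·45 = 1, so t = −5. So 45^(−1) ≡ −5 ≡ 108 (mod 113). Verify: 45 · 108 = 4860 ≡ 1 (mod 113). ✓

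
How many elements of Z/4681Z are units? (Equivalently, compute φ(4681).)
Z/4681Z has φ(4681) = 4500 units

An element a ∈ Z/4681Z is a unit iff gcd(a, 4681) = 1, so the number of units is φ(4681). φ is multiplicative, with φ(p^e) = p^e − p^(e−1). Factorise 4681 = 31 · 151. Then
  φ(4681) = (31 − 1) · (151 − 1) = 30 · 150 = 4500.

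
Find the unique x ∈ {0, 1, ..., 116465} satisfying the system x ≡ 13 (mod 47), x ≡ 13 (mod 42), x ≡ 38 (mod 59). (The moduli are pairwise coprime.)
The moduli 47, 42, 59 are pairwise coprime, so by the CRT there is a unique solution mod 47·42·59 = 116466.
Solve by successive substitution. Start with x ≡ 13 (mod 47).
  Combine with x ≡ 13 (mod 42): write x = 13 + 47·t and require 13 + 47·t ≡ 13 (mod 42), i.e. 47·t ≡ 13 − 13 ≡ 0 (mod 42). Since 47^(−1) ≡ 17 (mod 42) (47 ≡ 5 (mod 42)), t ≡ 17·0 ≡ 0 (mod 42). So x ≡ 13 + 47·0 = 13 (mod 1974).
  Combine with x ≡ 38 (mod 59): write x = 13 + 1974·t and require 13 + 1974·t ≡ 38 (mod 59), i.e. 1974·t ≡ 38 − 13 ≡ 25 (mod 59). Since 1974^(−1) ≡ 35 (mod 59) (1974 ≡ 27 (mod 59)), t ≡ 35·25 ≡ 49 (mod 59). So x ≡ 13 + 1974·49 = 96739 (mod 116466).
Unique solution in [0, 116466): x = 96739.

Final answer: x ≡ 96739 (mod 116466); the representative in [0, 116466) is 96739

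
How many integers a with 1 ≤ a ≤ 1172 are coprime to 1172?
The number of a ∈ {1, ..., 1172} with gcd(a, 1172) = 1 is by definition Euler's totient φ(1172). φ is multiplicative, with φ(p^e) = p^e − p^(e−1). Factorise 1172 = 2^2 · 293. Then
  φ(1172) = (2^2 − 2^1) · (293 − 1) = 2 · 292 = 584.
So there are 584 such integers.

Final answer: 584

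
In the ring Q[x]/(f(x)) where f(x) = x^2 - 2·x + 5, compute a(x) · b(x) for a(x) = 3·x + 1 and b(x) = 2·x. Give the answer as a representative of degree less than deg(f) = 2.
First multiply in Q[x] without reducing: a · b = 6·x^2 + 2·x. Now divide by f(x) = x^2 - 2·x + 5, eliminating the leading term at each step:
  leading term 6·x^2: subtract (6)·f(x) = 6·x^2 - 12·x + 30, leaving 14·x - 30
The degree is now < 2, so this is the remainder. Hence a · b ≡ 14·x - 30 in Q[x]/(f).

Final answer: a · b ≡ 14·x - 30 (mod f(x))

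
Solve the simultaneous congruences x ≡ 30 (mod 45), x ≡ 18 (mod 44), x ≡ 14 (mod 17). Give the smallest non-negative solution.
The moduli 45, 44, 17 are pairwise coprime, so by the CRT there is a unique solution mod 45·44·17 = 33660.
Solve by successive substitution. Start with x ≡ 30 (mod 45).
  Combine with x ≡ 18 (mod 44): write x = 30 + 45·t and require 30 + 45·t ≡ 18 (mod 44), i.e. 45·t ≡ 18 − 30 ≡ 32 (mod 44). Since 45^(−1) ≡ 1 (mod 44) (45 ≡ 1 (mod 44)), t ≡ 1·32 ≡ 32 (mod 44). So x ≡ 30 + 45·32 = 1470 (mod 1980).
  Combine with x ≡ 14 (mod 17): write x = 1470 + 1980·t and require 1470 + 1980·t ≡ 14 (mod 17), i.e. 1980·t ≡ 14 − 1470 ≡ 6 (mod 17). Since 1980^(−1) ≡ 15 (mod 17) (1980 ≡ 8 (mod 17)), t ≡ 15·6 ≡ 5 (mod 17). So x ≡ 1470 + 1980·5 = 11370 (mod 33660).
Unique solution in [0, 33660): x = 11370.

Final answer: x ≡ 11370 (mod 33660); the representative in [0, 33660) is 11370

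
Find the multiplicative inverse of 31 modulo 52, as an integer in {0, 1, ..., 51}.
31^(−1) ≡ 47 (mod 52)

Apply the extended Euclidean algorithm to (52, 31), tracking rows (r, s, t) with s·52 + t·31 = r. Each division r_prev = q·r_cur + r_new produces the new row as (previous row) − q·(current row):
  row A: (52, 1, 0)   [1·52 + 0·31 = 52]
  row B: (31, 0, 1)   [0·52 + 1·31 = 31]
  52 = 1·31 + 21   → row C = row A − 1·row B = (21, 1, −1)   [check: 1·52 − 1·31 = 21]
  31 = 1·21 + 10   → row D = row B − 1·row C = (10, −1, 2)   [check: −1·52 + 2·31 = 10]
  21 = 2·10 + 1   → row E = row C − 2·row D = (1, 3, −5)   [check: 3·52 − 5·31 = 1]
  10 = 10·1 + 0   → remainder 0, stop. gcd = 1 (last nonzero row E).
The gcd is 1, so 31 is invertible mod 52. The last nonzero row gives 3·52 − 5·31 = 1, so t = −5. So 31^(−1) ≡ −5 ≡ 47 (mod 52). Verify: 31 · 47 = 1457 ≡ 1 (mod 52). ✓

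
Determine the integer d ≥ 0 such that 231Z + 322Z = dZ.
(231, 322) = (7); d = 7

In the PID Z, (a, b) is generated by gcd(a, b). Compute gcd(322, 231) with the extended Euclidean algorithm, tracking rows (r, s, t) with s·322 + t·231 = r:
  row A: (322, 1, 0)   [1·322 + 0·231 = 322]
  row B: (231, 0, 1)   [0·322 + 1·231 = 231]
  322 = 1·231 + 91   → row C = row A − 1·row B = (91, 1, −1)   [check: 1·322 − 1·231 = 91]
  231 = 2·91 + 49   → row D = row B − 2·row C = (49, −2, 3)   [check: −2·322 + 3·231 = 49]
  91 = 1·49 + 42   → row E = row C − 1·row D = (42, 3, −4)   [check: 3·322 − 4·231 = 42]
  49 = 1·42 + 7   → row F = row D − 1·row E = (7, −5, 7)   [check: −5·322 + 7·231 = 7]
  42 = 6·7 + 0   → remainder 0, stop. gcd = 7 (last nonzero row F).
So gcd(231, 322) = 7, with Bézout identity −5·322 + 7·231 = 7. Containment (⊇): the Bézout identity exhibits 7 as an element of (231, 322), giving (7) ⊆ (231, 322). Containment (⊆): since 7 | 231 and 7 | 322 (231 = 7·33, 322 = 7·46), every Z-linear combination of 231 and 322 is divisible by 7, so (231, 322) ⊆ (7). Therefore (231, 322) = (7), d = 7.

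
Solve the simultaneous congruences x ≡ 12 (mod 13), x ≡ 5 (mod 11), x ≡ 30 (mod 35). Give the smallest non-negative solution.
The moduli 13, 11, 35 are pairwise coprime, so by the CRT there is a unique solution mod 13·11·35 = 5005.
Solve by successive substitution. Start with x ≡ 12 (mod 13).
  Combine with x ≡ 5 (mod 11): write x = 12 + 13·t and require 12 + 13·t ≡ 5 (mod 11), i.e. 13·t ≡ 5 − 12 ≡ 4 (mod 11). Since 13^(−1) ≡ 6 (mod 11) (13 ≡ 2 (mod 11)), t ≡ 6·4 ≡ 2 (mod 11). So x ≡ 12 + 13·2 = 38 (mod 143).
  Combine with x ≡ 30 (mod 35): write x = 38 + 143·t and require 38 + 143·t ≡ 30 (mod 35), i.e. 143·t ≡ 30 − 38 ≡ 27 (mod 35). Since 143^(−1) ≡ 12 (mod 35) (143 ≡ 3 (mod 35)), t ≡ 12·27 ≡ 9 (mod 35). So x ≡ 38 + 143·9 = 1325 (mod 5005).
Unique solution in [0, 5005): x = 1325.

Final answer: x ≡ 1325 (mod 5005); the representative in [0, 5005) is 1325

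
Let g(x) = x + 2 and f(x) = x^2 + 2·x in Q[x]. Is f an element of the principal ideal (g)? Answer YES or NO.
YES

In Q[x] the ideal (g) consists of all multiples of g, so f ∈ (g) iff g | f, i.e. iff the remainder of f on division by g is 0. Divide f by g (g is monic, so eliminate the leading term of the running remainder at each step):
  leading term x^2: subtract (x)·g(x) = x^2 + 2·x, leaving 0
The remainder is 0, so f(x) = g(x) · h(x) with h(x) = x. Hence g | f, i.e. f ∈ (g).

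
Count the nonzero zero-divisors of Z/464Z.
In Z/464Z each nonzero element is either a unit (gcd with 464 is 1) or a zero-divisor (gcd > 1). The number of units is φ(464): factorise 464 = 2^4 · 29, so φ(464) = (2^4 − 2^3) · (29 − 1) = 8 · 28 = 224. The nonzero elements number 464 − 1 = 463. Hence the nonzero zero-divisors number 463 − 224 = 239.

Final answer: Z/464Z has 239 nonzero zero-divisors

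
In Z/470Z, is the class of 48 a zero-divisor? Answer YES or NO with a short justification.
gcd(48, 470) = 2 > 1, so 48 is not a unit in Z/470Z. In Z/nZ every nonzero non-unit is a zero-divisor: explicitly, take b = 470/gcd = 235 ≠ 0 (mod 470); then 48·235 = 11280 = 24·470, i.e. 48·235 ≡ 0 (mod 470). So 48 is a zero-divisor.

Final answer: YES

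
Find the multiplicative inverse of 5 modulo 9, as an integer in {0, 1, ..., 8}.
Apply the extended Euclidean algorithm to (9, 5), tracking rows (r, s, t) with s·9 + t·5 = r. Each division r_prev = q·r_cur + r_new produces the new row as (previous row) − q·(current row):
  row A: (9, 1, 0)   [1·9 + 0·5 = 9]
  row B: (5, 0, 1)   [0·9 + 1·5 = 5]
  9 = 1·5 + 4   → row C = row A − 1·row B = (4, 1, −1)   [check: 1·9 − 1·5 = 4]
  5 = 1·4 + 1   → row D = row B − 1·row C = (1, −1, 2)   [check: −1·9 + 2·5 = 1]
  4 = 4·1 + 0   → remainder 0, stop. gcd = 1 (last nonzero row D).
The gcd is 1, so 5 is invertible mod 9. The last nonzero row gives −1·9 + 2·5 = 1, so t = 2. So 5^(−1) ≡ 2 (mod 9). Verify: 5 · 2 = 10 ≡ 1 (mod 9). ✓

Final answer: 5^(−1) ≡ 2 (mod 9)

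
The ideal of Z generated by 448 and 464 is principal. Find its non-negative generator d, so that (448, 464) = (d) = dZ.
In the PID Z, (a, b) is generated by gcd(a, b). Compute gcd(464, 448) with the extended Euclidean algorithm, tracking rows (r, s, t) with s·464 + t·448 = r:
  row A: (464, 1, 0)   [1·464 + 0·448 = 464]
  row B: (448, 0, 1)   [0·464 + 1·448 = 448]
  464 = 1·448 + 16   → row C = row A − 1·row B = (16, 1, −1)   [check: 1·464 − 1·448 = 16]
  448 = 28·16 + 0   → remainder 0, stop. gcd = 16 (last nonzero row C).
So gcd(448, 464) = 16, with Bézout identity 1·464 − 1·448 = 16. Containment (⊇): the Bézout identity exhibits 16 as an element of (448, 464), giving (16) ⊆ (448, 464). Containment (⊆): since 16 | 448 and 16 | 464 (448 = 16·28, 464 = 16·29), every Z-linear combination of 448 and 464 is divisible by 16, so (448, 464) ⊆ (16). Therefore (448, 464) = (16), d = 16.

Final answer: (448, 464) = (16); d = 16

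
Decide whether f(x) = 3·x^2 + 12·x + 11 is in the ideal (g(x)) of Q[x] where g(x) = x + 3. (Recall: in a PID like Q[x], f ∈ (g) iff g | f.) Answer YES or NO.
NO

In Q[x] the ideal (g) consists of all multiples of g, so f ∈ (g) iff g | f, i.e. iff the remainder of f on division by g is 0. Divide f by g (g is monic, so eliminate the leading term of the running remainder at each step):
  leading term 3·x^2: subtract (3·x)·g(x) = 3·x^2 + 9·x, leaving 3·x + 11
  leading term 3·x: subtract (3)·g(x) = 3·x + 9, leaving 2
The remainder r(x) = 2 ≠ 0 (and deg r < deg g), so g ∤ f, i.e. f ∉ (g).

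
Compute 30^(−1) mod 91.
30^(−1) ≡ 88 (mod 91)

Apply the extended Euclidean algorithm to (91, 30), tracking rows (r, s, t) with s·91 + t·30 = r. Each division r_prev = q·r_cur + r_new produces the new row as (previous row) − q·(current row):
  row A: (91, 1, 0)   [1·91 + 0·30 = 91]
  row B: (30, 0, 1)   [0·91 + 1·30 = 30]
  91 = 3·30 + 1   → row C = row A − 3·row B = (1, 1, −3)   [check: 1·91 − 3·30 = 1]
  30 = 30·1 + 0   → remainder 0, stop. gcd = 1 (last nonzero row C).
The gcd is 1, so 30 is invertible mod 91. The last nonzero row gives 1·91 − 3·30 = 1, so t = −3. So 30^(−1) ≡ −3 ≡ 88 (mod 91). Verify: 30 · 88 = 2640 ≡ 1 (mod 91). ✓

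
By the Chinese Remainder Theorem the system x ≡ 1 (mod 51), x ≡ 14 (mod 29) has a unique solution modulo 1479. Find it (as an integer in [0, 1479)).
The moduli 51, 29 are pairwise coprime, so by the CRT there is a unique solution mod 51·29 = 1479.
Solve by successive substitution. Start with x ≡ 1 (mod 51).
  Combine with x ≡ 14 (mod 29): write x = 1 + 51·t and require 1 + 51·t ≡ 14 (mod 29), i.e. 51·t ≡ 14 − 1 ≡ 13 (mod 29). Since 51^(−1) ≡ 4 (mod 29) (51 ≡ 22 (mod 29)), t ≡ 4·13 ≡ 23 (mod 29). So x ≡ 1 + 51·23 = 1174 (mod 1479).
Unique solution in [0, 1479): x = 1174.

Final answer: x ≡ 1174 (mod 1479); the representative in [0, 1479) is 1174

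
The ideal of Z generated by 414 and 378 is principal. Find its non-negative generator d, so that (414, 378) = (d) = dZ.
(414, 378) = (18); d = 18

In the PID Z, (a, b) is generated by gcd(a, b). Compute gcd(414, 378) with the extended Euclidean algorithm, tracking rows (r, s, t) with s·414 + t·378 = r:
  row A: (414, 1, 0)   [1·414 + 0·378 = 414]
  row B: (378, 0, 1)   [0·414 + 1·378 = 378]
  414 = 1·378 + 36   → row C = row A − 1·row B = (36, 1, −1)   [check: 1·414 − 1·378 = 36]
  378 = 10·36 + 18   → row D = row B − 10·row C = (18, −10, 11)   [check: −10·414 + 11·378 = 18]
  36 = 2·18 + 0   → remainder 0, stop. gcd = 18 (last nonzero row D).
So gcd(414, 378) = 18, with Bézout identity −10·414 + 11·378 = 18. Containment (⊇): the Bézout identity exhibits 18 as an element of (414, 378), giving (18) ⊆ (414, 378). Containment (⊆): since 18 | 414 and 18 | 378 (414 = 18·23, 378 = 18·21), every Z-linear combination of 414 and 378 is divisible by 18, so (414, 378) ⊆ (18). Therefore (414, 378) = (18), d = 18.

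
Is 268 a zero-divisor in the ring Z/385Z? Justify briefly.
gcd(268, 385) = 1, so 268 is a unit in Z/385Z (it has a multiplicative inverse). A unit cannot be a zero-divisor: if 268·b ≡ 0 then multiplying both sides by 268^(−1) gives b ≡ 0. So 268 is not a zero-divisor.

Final answer: NO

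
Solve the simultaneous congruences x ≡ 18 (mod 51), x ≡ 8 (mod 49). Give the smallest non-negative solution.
The moduli 51, 49 are pairwise coprime, so by the CRT there is a unique solution mod 51·49 = 2499.
Solve by successive substitution. Start with x ≡ 18 (mod 51).
  Combine with x ≡ 8 (mod 49): write x = 18 + 51·t and require 18 + 51·t ≡ 8 (mod 49), i.e. 51·t ≡ 8 − 18 ≡ 39 (mod 49). Since 51^(−1) ≡ 25 (mod 49) (51 ≡ 2 (mod 49)), t ≡ 25·39 ≡ 44 (mod 49). So x ≡ 18 + 51·44 = 2262 (mod 2499).
Unique solution in [0, 2499): x = 2262.

Final answer: x ≡ 2262 (mod 2499); the representative in [0, 2499) is 2262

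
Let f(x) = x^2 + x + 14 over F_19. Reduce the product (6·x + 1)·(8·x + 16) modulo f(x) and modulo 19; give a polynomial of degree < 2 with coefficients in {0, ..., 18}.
a · b ≡ 18·x + 9 (mod f(x))

Multiply as integer polynomials: a · b = 48·x^2 + 104·x + 16. Reducing coefficients mod 19: a · b ≡ 10·x^2 + 9·x + 16. Now divide by f(x) = x^2 + x + 14 in F_19[x], eliminating the leading term at each step:
  leading term 10·x^2: subtract (10)·f(x) = 10·x^2 + 10·x + 7, leaving 18·x + 9 (coefficients mod 19)
The degree is now < 2, so this is the remainder. Hence a · b ≡ 18·x + 9 in F_19[x]/(f).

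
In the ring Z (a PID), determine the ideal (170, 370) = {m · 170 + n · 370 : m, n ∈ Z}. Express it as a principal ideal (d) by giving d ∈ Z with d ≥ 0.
(170, 370) = (10); d = 10

In the PID Z, (a, b) is generated by gcd(a, b). Compute gcd(370, 170) with the extended Euclidean algorithm, tracking rows (r, s, t) with s·370 + t·170 = r:
  row A: (370, 1, 0)   [1·370 + 0·170 = 370]
  row B: (170, 0, 1)   [0·370 + 1·170 = 170]
  370 = 2·170 + 30   → row C = row A − 2·row B = (30, 1, −2)   [check: 1·370 − 2·170 = 30]
  170 = 5·30 + 20   → row D = row B − 5·row C = (20, −5, 11)   [check: −5·370 + 11·170 = 20]
  30 = 1·20 + 10   → row E = row C − 1·row D = (10, 6, −13)   [check: 6·370 − 13·170 = 10]
  20 = 2·10 + 0   → remainder 0, stop. gcd = 10 (last nonzero row E).
So gcd(170, 370) = 10, with Bézout identity 6·370 − 13·170 = 10. Containment (⊇): the Bézout identity exhibits 10 as an element of (170, 370), giving (10) ⊆ (170, 370). Containment (⊆): since 10 | 170 and 10 | 370 (170 = 10·17, 370 = 10·37), every Z-linear combination of 170 and 370 is divisible by 10, so (170, 370) ⊆ (10). Therefore (170, 370) = (10), d = 10.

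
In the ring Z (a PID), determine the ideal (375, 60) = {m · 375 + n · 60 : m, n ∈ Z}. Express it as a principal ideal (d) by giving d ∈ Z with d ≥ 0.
(375, 60) = (15); d = 15

In the PID Z, (a, b) is generated by gcd(a, b). Compute gcd(375, 60) with the extended Euclidean algorithm, tracking rows (r, s, t) with s·375 + t·60 = r:
  row A: (375, 1, 0)   [1·375 + 0·60 = 375]
  row B: (60, 0, 1)   [0·375 + 1·60 = 60]
  375 = 6·60 + 15   → row C = row A − 6·row B = (15, 1, −6)   [check: 1·375 − 6·60 = 15]
  60 = 4·15 + 0   → remainder 0, stop. gcd = 15 (last nonzero row C).
So gcd(375, 60) = 15, with Bézout identity 1·375 − 6·60 = 15. Containment (⊇): the Bézout identity exhibits 15 as an element of (375, 60), giving (15) ⊆ (375, 60). Containment (⊆): since 15 | 375 and 15 | 60 (375 = 15·25, 60 = 15·4), every Z-linear combination of 375 and 60 is divisible by 15, so (375, 60) ⊆ (15). Therefore (375, 60) = (15), d = 15.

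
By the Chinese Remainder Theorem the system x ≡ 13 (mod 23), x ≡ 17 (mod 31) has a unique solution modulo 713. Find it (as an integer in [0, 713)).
x ≡ 358 (mod 713); the representative in [0, 713) is 358

The moduli 23, 31 are pairwise coprime, so by the CRT there is a unique solution mod 23·31 = 713.
Solve by successive substitution. Start with x ≡ 13 (mod 23).
  Combine with x ≡ 17 (mod 31): write x = 13 + 23·t and require 13 + 23·t ≡ 17 (mod 31), i.e. 23·t ≡ 17 − 13 ≡ 4 (mod 31). Since 23^(−1) ≡ 27 (mod 31), t ≡ 27·4 ≡ 15 (mod 31). So x ≡ 13 + 23·15 = 358 (mod 713).
Unique solution in [0, 713): x = 358.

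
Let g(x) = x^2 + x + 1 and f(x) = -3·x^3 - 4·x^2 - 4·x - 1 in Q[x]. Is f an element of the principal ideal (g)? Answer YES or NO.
YES

In Q[x] the ideal (g) consists of all multiples of g, so f ∈ (g) iff g | f, i.e. iff the remainder of f on division by g is 0. Divide f by g (g is monic, so eliminate the leading term of the running remainder at each step):
  leading term -3·x^3: subtract (-3·x)·g(x) = -3·x^3 - 3·x^2 - 3·x, leaving -x^2 - x - 1
  leading term -x^2: subtract (-1)·g(x) = -x^2 - x - 1, leaving 0
The remainder is 0, so f(x) = g(x) · h(x) with h(x) = -3·x - 1. Hence g | f, i.e. f ∈ (g).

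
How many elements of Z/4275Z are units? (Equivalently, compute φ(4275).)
An element a ∈ Z/4275Z is a unit iff gcd(a, 4275) = 1, so the number of units is φ(4275). φ is multiplicative, with φ(p^e) = p^e − p^(e−1). Factorise 4275 = 3^2 · 5^2 · 19. Then
  φ(4275) = (3^2 − 3^1) · (5^2 − 5^1) · (19 − 1) = 6 · 20 · 18 = 2160.

Final answer: Z/4275Z has φ(4275) = 2160 units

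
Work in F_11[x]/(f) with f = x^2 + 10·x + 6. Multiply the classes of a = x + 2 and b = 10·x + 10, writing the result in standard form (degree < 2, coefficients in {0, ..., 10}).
Multiply as integer polynomials: a · b = 10·x^2 + 30·x + 20. Reducing coefficients mod 11: a · b ≡ 10·x^2 + 8·x + 9. Now divide by f(x) = x^2 + 10·x + 6 in F_11[x], eliminating the leading term at each step:
  leading term 10·x^2: subtract (10)·f(x) = 10·x^2 + x + 5, leaving 7·x + 4 (coefficients mod 11)
The degree is now < 2, so this is the remainder. Hence a · b ≡ 7·x + 4 in F_11[x]/(f).

Final answer: a · b ≡ 7·x + 4 (mod f(x))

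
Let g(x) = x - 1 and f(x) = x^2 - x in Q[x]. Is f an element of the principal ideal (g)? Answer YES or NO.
In Q[x] the ideal (g) consists of all multiples of g, so f ∈ (g) iff g | f, i.e. iff the remainder of f on division by g is 0. Divide f by g (g is monic, so eliminate the leading term of the running remainder at each step):
  leading term x^2: subtract (x)·g(x) = x^2 - x, leaving 0
The remainder is 0, so f(x) = g(x) · h(x) with h(x) = x. Hence g | f, i.e. f ∈ (g).

Final answer: YES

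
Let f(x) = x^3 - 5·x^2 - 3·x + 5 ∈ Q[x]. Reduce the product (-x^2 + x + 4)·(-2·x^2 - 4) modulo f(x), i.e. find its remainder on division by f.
First multiply in Q[x] without reducing: a · b = 2·x^4 - 2·x^3 - 4·x^2 - 4·x - 16. Now divide by f(x) = x^3 - 5·x^2 - 3·x + 5, eliminating the leading term at each step:
  leading term 2·x^4: subtract (2·x)·f(x) = 2·x^4 - 10·x^3 - 6·x^2 + 10·x, leaving 8·x^3 + 2·x^2 - 14·x - 16
  leading term 8·x^3: subtract (8)·f(x) = 8·x^3 - 40·x^2 - 24·x + 40, leaving 42·x^2 + 10·x - 56
The degree is now < 3, so this is the remainder. Hence a · b ≡ 42·x^2 + 10·x - 56 in Q[x]/(f).

Final answer: a · b ≡ 42·x^2 + 10·x - 56 (mod f(x))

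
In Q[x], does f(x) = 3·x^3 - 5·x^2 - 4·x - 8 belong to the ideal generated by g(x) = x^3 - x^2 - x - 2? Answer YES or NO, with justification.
NO

In Q[x] the ideal (g) consists of all multiples of g, so f ∈ (g) iff g | f, i.e. iff the remainder of f on division by g is 0. Divide f by g (g is monic, so eliminate the leading term of the running remainder at each step):
  leading term 3·x^3: subtract (3)·g(x) = 3·x^3 - 3·x^2 - 3·x - 6, leaving -2·x^2 - x - 2
The remainder r(x) = -2·x^2 - x - 2 ≠ 0 (and deg r < deg g), so g ∤ f, i.e. f ∉ (g).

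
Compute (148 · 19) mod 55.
7

Reduce the factors first: 148 ≡ 38 (mod 55), so 148 · 19 ≡ 38 · 19 (mod 55). 38 · 19 = 722. Dividing by 55: 722 = 13·55 + 7. So (148 · 19) mod 55 = 7.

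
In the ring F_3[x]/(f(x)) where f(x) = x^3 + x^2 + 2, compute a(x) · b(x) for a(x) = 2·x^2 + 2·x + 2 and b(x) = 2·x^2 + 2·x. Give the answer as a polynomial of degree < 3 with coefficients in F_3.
Multiply as integer polynomials: a · b = 4·x^4 + 8·x^3 + 8·x^2 + 4·x. Reducing coefficients mod 3: a · b ≡ x^4 + 2·x^3 + 2·x^2 + x. Now divide by f(x) = x^3 + x^2 + 2 in F_3[x], eliminating the leading term at each step:
  leading term x^4: subtract (x)·f(x) = x^4 + x^3 + 2·x, leaving x^3 + 2·x^2 + 2·x (coefficients mod 3)
  leading term x^3: subtract (1)·f(x) = x^3 + x^2 + 2, leaving x^2 + 2·x + 1 (coefficients mod 3)
The degree is now < 3, so this is the remainder. Hence a · b ≡ x^2 + 2·x + 1 in F_3[x]/(f).

Final answer: a · b ≡ x^2 + 2·x + 1 (mod f(x))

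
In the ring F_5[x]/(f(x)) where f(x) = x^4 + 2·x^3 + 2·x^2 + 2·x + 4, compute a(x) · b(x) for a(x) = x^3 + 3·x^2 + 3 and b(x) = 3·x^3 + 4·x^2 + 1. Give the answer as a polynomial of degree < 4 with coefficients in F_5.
Multiply as integer polynomials: a · b = 3·x^6 + 13·x^5 + 12·x^4 + 10·x^3 + 15·x^2 + 3. Reducing coefficients mod 5: a · b ≡ 3·x^6 + 3·x^5 + 2·x^4 + 3. Now divide by f(x) = x^4 + 2·x^3 + 2·x^2 + 2·x + 4 in F_5[x], eliminating the leading term at each step:
  leading term 3·x^6: subtract (3·x^2)·f(x) = 3·x^6 + x^5 + x^4 + x^3 + 2·x^2, leaving 2·x^5 + x^4 + 4·x^3 + 3·x^2 + 3 (coefficients mod 5)
  leading term 2·x^5: subtract (2·x)·f(x) = 2·x^5 + 4·x^4 + 4·x^3 + 4·x^2 + 3·x, leaving 2·x^4 + 4·x^2 + 2·x + 3 (coefficients mod 5)
  leading term 2·x^4: subtract (2)·f(x) = 2·x^4 + 4·x^3 + 4·x^2 + 4·x + 3, leaving x^3 + 3·x (coefficients mod 5)
The degree is now < 4, so this is the remainder. Hence a · b ≡ x^3 + 3·x in F_5[x]/(f).

Final answer: a · b ≡ x^3 + 3·x (mod f(x))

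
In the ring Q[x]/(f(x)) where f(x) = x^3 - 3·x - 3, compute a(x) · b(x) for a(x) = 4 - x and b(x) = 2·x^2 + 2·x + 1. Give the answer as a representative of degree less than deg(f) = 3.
First multiply in Q[x] without reducing: a · b = -2·x^3 + 6·x^2 + 7·x + 4. Now divide by f(x) = x^3 - 3·x - 3, eliminating the leading term at each step:
  leading term -2·x^3: subtract (-2)·f(x) = -2·x^3 + 6·x + 6, leaving 6·x^2 + x - 2
The degree is now < 3, so this is the remainder. Hence a · b ≡ 6·x^2 + x - 2 in Q[x]/(f).

Final answer: a · b ≡ 6·x^2 + x - 2 (mod f(x))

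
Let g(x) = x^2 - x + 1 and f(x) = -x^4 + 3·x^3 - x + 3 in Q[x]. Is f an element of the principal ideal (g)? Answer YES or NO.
YES

In Q[x] the ideal (g) consists of all multiples of g, so f ∈ (g) iff g | f, i.e. iff the remainder of f on division by g is 0. Divide f by g (g is monic, so eliminate the leading term of the running remainder at each step):
  leading term -x^4: subtract (-x^2)·g(x) = -x^4 + x^3 - x^2, leaving 2·x^3 + x^2 - x + 3
  leading term 2·x^3: subtract (2·x)·g(x) = 2·x^3 - 2·x^2 + 2·x, leaving 3·x^2 - 3·x + 3
  leading term 3·x^2: subtract (3)·g(x) = 3·x^2 - 3·x + 3, leaving 0
The remainder is 0, so f(x) = g(x) · h(x) with h(x) = -x^2 + 2·x + 3. Hence g | f, i.e. f ∈ (g).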